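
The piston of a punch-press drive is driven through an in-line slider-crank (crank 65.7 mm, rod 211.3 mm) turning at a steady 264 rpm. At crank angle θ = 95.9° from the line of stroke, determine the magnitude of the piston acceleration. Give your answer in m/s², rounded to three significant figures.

ω = 2π·264/60 = 27.65 rad/s
x(θ) = r cosθ + √(L² − r² sin²θ); with ω constant, a = ω²·d²x/dθ².
d²x/dθ² = −r cosθ − r²(cos2θ)/√u − r⁴ sin²2θ/(4u^{3/2}),  u = L² − r² sin²θ = 0.0403768 m².
Substituting r = 0.0657 m, L = 0.2113 m, θ = 95.9°: d²x/dθ² = +0.027757 m.
a = ω²·d²x/dθ² = (27.65)²·(+0.027757) = +21.215 m/s²;  |a| = 21.215 m/s².

21.2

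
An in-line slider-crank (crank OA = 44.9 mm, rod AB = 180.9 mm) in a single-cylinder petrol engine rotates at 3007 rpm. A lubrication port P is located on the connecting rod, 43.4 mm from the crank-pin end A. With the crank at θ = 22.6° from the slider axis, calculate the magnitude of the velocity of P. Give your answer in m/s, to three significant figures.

ω = 314.9 rad/s.  Crank-pin speed |V_A| = rω = 14.139 m/s, perpendicular to OA.
Rod angle: sinφ = −(r/L) sinθ ⇒ φ = -5.473°; ω_rod = −rω cosθ/√(L²−r²sin²θ) = -72.486 rad/s.
V_P = V_A + ω_rod × AP, with AP = 0.0434 m along the rod.
Components: V_Px = −rω sinθ − a·ω_rod·sinφ = -5.7335 m/s;  V_Py = rω cosθ + a·ω_rod·cosφ = +9.9214 m/s.
|V_P| = √(V_Px² + V_Py²) = 11.459 m/s.

11.5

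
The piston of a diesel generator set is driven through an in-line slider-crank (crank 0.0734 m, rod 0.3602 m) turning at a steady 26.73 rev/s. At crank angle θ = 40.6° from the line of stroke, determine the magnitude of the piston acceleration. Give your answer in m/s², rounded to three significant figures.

1640

ω = 2π·26.7 = 167.9 rad/s
x(θ) = r cosθ + √(L² − r² sin²θ); with ω constant, a = ω²·d²x/dθ².
d²x/dθ² = −r cosθ − r²(cos2θ)/√u − r⁴ sin²2θ/(4u^{3/2}),  u = L² − r² sin²θ = 0.127462 m².
Substituting r = 0.0734 m, L = 0.3602 m, θ = 40.6°: d²x/dθ² = -0.058195 m.
a = ω²·d²x/dθ² = (167.9)²·(-0.058195) = -1641.5 m/s²;  |a| = 1641.5 m/s².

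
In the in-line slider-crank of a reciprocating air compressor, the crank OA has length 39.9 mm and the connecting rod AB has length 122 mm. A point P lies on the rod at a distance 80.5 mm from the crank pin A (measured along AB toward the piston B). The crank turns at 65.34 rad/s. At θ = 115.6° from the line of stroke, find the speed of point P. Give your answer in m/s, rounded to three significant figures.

ω = 65.34 rad/s.  Crank-pin speed |V_A| = rω = 2.6071 m/s, perpendicular to OA.
Rod angle: sinφ = −(r/L) sinθ ⇒ φ = -17.154°; ω_rod = −rω cosθ/√(L²−r²sin²θ) = +9.6633 rad/s.
V_P = V_A + ω_rod × AP, with AP = 0.0805 m along the rod.
Components: V_Px = −rω sinθ − a·ω_rod·sinφ = -2.1217 m/s;  V_Py = rω cosθ + a·ω_rod·cosφ = -0.38319 m/s.
|V_P| = √(V_Px² + V_Py²) = 2.156 m/s.

2.16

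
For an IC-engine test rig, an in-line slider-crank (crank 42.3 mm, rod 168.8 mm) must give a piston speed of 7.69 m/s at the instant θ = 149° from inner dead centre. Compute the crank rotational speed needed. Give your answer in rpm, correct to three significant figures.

4300

For an in-line slider-crank, |v_piston| = rω|sinθ|·[1 + r cosθ/√(L² − r² sin²θ)].
With r = 0.0423 m, L = 0.1688 m, θ = 149°: the bracketed kinematic factor |dx/dθ| = 0.017067 m.
ω = v/|dx/dθ| = 7.69/0.017067 = 450.58 rad/s.
N = 60ω/(2π) = 4302.7 rpm.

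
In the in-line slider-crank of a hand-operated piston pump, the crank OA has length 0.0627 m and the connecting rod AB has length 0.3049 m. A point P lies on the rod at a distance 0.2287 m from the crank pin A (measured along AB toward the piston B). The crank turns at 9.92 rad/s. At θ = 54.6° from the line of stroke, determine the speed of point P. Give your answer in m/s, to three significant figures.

0.560

ω = 9.92 rad/s.  Crank-pin speed |V_A| = rω = 0.62198 m/s, perpendicular to OA.
Rod angle: sinφ = −(r/L) sinθ ⇒ φ = -9.650°; ω_rod = −rω cosθ/√(L²−r²sin²θ) = -1.1987 rad/s.
V_P = V_A + ω_rod × AP, with AP = 0.2287 m along the rod.
Components: V_Px = −rω sinθ − a·ω_rod·sinφ = -0.55295 m/s;  V_Py = rω cosθ + a·ω_rod·cosφ = +0.090046 m/s.
|V_P| = √(V_Px² + V_Py²) = 0.56023 m/s.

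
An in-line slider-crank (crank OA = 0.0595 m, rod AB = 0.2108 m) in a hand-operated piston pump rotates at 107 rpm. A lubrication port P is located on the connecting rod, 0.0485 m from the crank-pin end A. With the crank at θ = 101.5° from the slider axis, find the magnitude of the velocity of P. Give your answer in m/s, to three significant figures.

0.653

ω = 11.21 rad/s.  Crank-pin speed |V_A| = rω = 0.6667 m/s, perpendicular to OA.
Rod angle: sinφ = −(r/L) sinθ ⇒ φ = -16.057°; ω_rod = −rω cosθ/√(L²−r²sin²θ) = +0.65614 rad/s.
V_P = V_A + ω_rod × AP, with AP = 0.0485 m along the rod.
Components: V_Px = −rω sinθ − a·ω_rod·sinφ = -0.64451 m/s;  V_Py = rω cosθ + a·ω_rod·cosφ = -0.10234 m/s.
|V_P| = √(V_Px² + V_Py²) = 0.65259 m/s.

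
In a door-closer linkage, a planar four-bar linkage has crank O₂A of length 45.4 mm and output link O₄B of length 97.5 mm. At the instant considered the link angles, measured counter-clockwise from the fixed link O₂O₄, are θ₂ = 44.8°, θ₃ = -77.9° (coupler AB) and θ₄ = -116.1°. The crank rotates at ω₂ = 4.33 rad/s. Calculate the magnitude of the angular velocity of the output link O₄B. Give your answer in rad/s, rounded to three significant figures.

ω₂ = 4.33 rad/s
Differentiating the loop-closure r₂e^{iθ₂}+r₃e^{iθ₃}=r₁+r₄e^{iθ₄} gives r₂ω₂e^{iθ₂}+r₃ω₃e^{iθ₃}=r₄ω₄e^{iθ₄}.
Eliminating the other unknown: ω₄ = r₂ω₂ sin(θ₂−θ₃) / [r₄ sin(θ₄−θ₃)].
Numerator sine = +0.84151; denominator sine = -0.61841.
Result = 0.0454·4.33·(+0.84151) / (0.0975·(-0.61841)) = -2.7436 rad/s; magnitude 2.7436 rad/s.

2.74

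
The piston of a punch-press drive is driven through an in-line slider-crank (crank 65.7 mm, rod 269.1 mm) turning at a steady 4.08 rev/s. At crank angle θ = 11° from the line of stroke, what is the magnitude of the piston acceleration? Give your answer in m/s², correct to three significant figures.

ω = 2π·4.08 = 25.64 rad/s
x(θ) = r cosθ + √(L² − r² sin²θ); with ω constant, a = ω²·d²x/dθ².
d²x/dθ² = −r cosθ − r²(cos2θ)/√u − r⁴ sin²2θ/(4u^{3/2}),  u = L² − r² sin²θ = 0.0722577 m².
Substituting r = 0.0657 m, L = 0.2691 m, θ = 11°: d²x/dθ² = -0.079415 m.
a = ω²·d²x/dθ² = (25.64)²·(-0.079415) = -52.19 m/s²;  |a| = 52.19 m/s².

52.2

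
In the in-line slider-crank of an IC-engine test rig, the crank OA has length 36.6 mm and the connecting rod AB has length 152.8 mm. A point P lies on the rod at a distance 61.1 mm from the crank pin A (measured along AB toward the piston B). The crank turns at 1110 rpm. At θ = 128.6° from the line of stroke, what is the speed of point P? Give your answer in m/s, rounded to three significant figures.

ω = 116.2 rad/s.  Crank-pin speed |V_A| = rω = 4.2543 m/s, perpendicular to OA.
Rod angle: sinφ = −(r/L) sinθ ⇒ φ = -10.789°; ω_rod = −rω cosθ/√(L²−r²sin²θ) = +17.683 rad/s.
V_P = V_A + ω_rod × AP, with AP = 0.0611 m along the rod.
Components: V_Px = −rω sinθ − a·ω_rod·sinφ = -3.1226 m/s;  V_Py = rω cosθ + a·ω_rod·cosφ = -1.5929 m/s.
|V_P| = √(V_Px² + V_Py²) = 3.5054 m/s.

3.51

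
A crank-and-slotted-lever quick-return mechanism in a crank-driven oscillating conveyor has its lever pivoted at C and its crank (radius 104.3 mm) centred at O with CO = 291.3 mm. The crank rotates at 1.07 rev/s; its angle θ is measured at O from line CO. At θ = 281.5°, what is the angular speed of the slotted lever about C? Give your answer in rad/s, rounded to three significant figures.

ω = 6.723 rad/s (from 1.07 rev/s).
Crank pin A relative to C: A = (d + r cosθ, r sinθ); lever angle φ = atan2(r sinθ, d + r cosθ).
Differentiating tanφ: φ̇ = rω(d cosθ + r)/(d² + r² + 2dr cosθ).
d² + r² + 2dr cosθ = |CA|² = 0.107849 m²;  d cosθ + r = +0.16238 m.
|ω_lever| = |0.1043·6.723·+0.16238| / 0.107849 = 1.0557 rad/s.

1.06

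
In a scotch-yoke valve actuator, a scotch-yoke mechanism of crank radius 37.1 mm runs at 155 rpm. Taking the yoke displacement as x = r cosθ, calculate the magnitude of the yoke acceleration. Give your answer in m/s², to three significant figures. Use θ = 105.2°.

2.56

ω = 16.23 rad/s (from 155 rpm).
x = r cosθ ⇒ ẍ = −rω² cosθ (ω constant).
|a| = rω²|cosθ| = 0.0371·(16.23)²·|cos 105.2°| = 2.5628 m/s².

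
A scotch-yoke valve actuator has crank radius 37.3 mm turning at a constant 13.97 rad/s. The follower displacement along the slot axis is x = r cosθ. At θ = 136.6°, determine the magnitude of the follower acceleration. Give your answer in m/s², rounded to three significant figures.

ω = 13.97 rad/s
x = r cosθ ⇒ ẍ = −rω² cosθ (ω constant).
|a| = rω²|cosθ| = 0.0373·(13.97)²·|cos 136.6°| = 5.2891 m/s².

5.29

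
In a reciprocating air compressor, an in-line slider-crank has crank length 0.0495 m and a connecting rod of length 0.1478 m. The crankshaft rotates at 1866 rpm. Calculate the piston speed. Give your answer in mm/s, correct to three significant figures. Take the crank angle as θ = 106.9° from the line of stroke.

ω = 2π·1866/60 = 195.4 rad/s
For an in-line slider-crank, x = r cosθ + √(L² − r² sin²θ), so v = −rω sinθ·[1 + r cosθ/√(L² − r² sin²θ)].
With r = 0.0495 m, L = 0.1478 m, θ = 106.9°: √(L² − r² sin²θ) = 0.14001 m.
v = −0.0495·195.4·0.95681·[1 + 0.0495·-0.29070/0.14001] = -8.3037 m/s.
|v| = 8.3037 m/s = 8303.7 mm/s.

8300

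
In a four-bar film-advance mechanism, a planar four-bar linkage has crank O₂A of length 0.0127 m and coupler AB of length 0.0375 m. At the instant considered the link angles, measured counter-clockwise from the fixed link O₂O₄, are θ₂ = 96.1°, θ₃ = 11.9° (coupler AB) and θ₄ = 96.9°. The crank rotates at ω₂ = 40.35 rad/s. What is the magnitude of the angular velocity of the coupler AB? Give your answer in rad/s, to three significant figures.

0.192

ω₂ = 40.35 rad/s
Differentiating the loop-closure r₂e^{iθ₂}+r₃e^{iθ₃}=r₁+r₄e^{iθ₄} gives r₂ω₂e^{iθ₂}+r₃ω₃e^{iθ₃}=r₄ω₄e^{iθ₄}.
Eliminating the other unknown: ω₃ = r₂ω₂ sin(θ₄−θ₂) / [r₃ sin(θ₃−θ₄)].
Numerator sine = +0.01396; denominator sine = -0.99619.
Result = 0.0127·40.35·(+0.01396) / (0.0375·(-0.99619)) = -0.19152 rad/s; magnitude 0.19152 rad/s.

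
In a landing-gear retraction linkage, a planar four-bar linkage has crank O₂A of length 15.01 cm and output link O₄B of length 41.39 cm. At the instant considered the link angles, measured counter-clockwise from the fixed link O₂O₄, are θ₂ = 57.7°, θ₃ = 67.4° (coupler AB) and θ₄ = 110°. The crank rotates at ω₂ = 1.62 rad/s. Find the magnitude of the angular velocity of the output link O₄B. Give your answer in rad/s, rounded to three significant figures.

0.146

ω₂ = 1.62 rad/s
Differentiating the loop-closure r₂e^{iθ₂}+r₃e^{iθ₃}=r₁+r₄e^{iθ₄} gives r₂ω₂e^{iθ₂}+r₃ω₃e^{iθ₃}=r₄ω₄e^{iθ₄}.
Eliminating the other unknown: ω₄ = r₂ω₂ sin(θ₂−θ₃) / [r₄ sin(θ₄−θ₃)].
Numerator sine = -0.16849; denominator sine = +0.67688.
Result = 0.1501·1.62·(-0.16849) / (0.4139·(+0.67688)) = -0.14624 rad/s; magnitude 0.14624 rad/s.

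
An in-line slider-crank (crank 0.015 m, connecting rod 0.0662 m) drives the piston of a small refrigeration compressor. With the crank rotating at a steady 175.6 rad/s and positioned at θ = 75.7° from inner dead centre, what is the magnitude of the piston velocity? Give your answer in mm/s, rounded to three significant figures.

2700

ω = 175.6 rad/s
For an in-line slider-crank, x = r cosθ + √(L² − r² sin²θ), so v = −rω sinθ·[1 + r cosθ/√(L² − r² sin²θ)].
With r = 0.015 m, L = 0.0662 m, θ = 75.7°: √(L² − r² sin²θ) = 0.064585 m.
v = −0.015·175.6·0.96902·[1 + 0.015·0.24700/0.064585] = -2.6988 m/s.
|v| = 2.6988 m/s = 2698.8 mm/s.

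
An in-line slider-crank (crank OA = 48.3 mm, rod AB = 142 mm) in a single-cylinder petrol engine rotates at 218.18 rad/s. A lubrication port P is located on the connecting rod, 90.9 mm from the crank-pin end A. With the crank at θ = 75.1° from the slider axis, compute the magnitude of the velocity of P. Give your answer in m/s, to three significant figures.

10.8

ω = 218.2 rad/s.  Crank-pin speed |V_A| = rω = 10.538 m/s, perpendicular to OA.
Rod angle: sinφ = −(r/L) sinθ ⇒ φ = -19.190°; ω_rod = −rω cosθ/√(L²−r²sin²θ) = -20.205 rad/s.
V_P = V_A + ω_rod × AP, with AP = 0.0909 m along the rod.
Components: V_Px = −rω sinθ − a·ω_rod·sinφ = -10.787 m/s;  V_Py = rω cosθ + a·ω_rod·cosφ = +0.97511 m/s.
|V_P| = √(V_Px² + V_Py²) = 10.831 m/s.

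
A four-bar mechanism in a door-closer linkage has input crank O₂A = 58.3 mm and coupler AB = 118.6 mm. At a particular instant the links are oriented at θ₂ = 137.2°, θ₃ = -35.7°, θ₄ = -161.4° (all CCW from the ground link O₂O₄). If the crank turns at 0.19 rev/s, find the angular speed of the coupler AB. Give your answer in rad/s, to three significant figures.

0.634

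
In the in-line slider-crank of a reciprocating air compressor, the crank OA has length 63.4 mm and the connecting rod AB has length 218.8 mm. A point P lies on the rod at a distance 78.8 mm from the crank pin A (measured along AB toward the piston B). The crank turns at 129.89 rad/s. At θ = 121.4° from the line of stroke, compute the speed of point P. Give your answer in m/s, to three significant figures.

7.18

ω = 129.9 rad/s.  Crank-pin speed |V_A| = rω = 8.235 m/s, perpendicular to OA.
Rod angle: sinφ = −(r/L) sinθ ⇒ φ = -14.319°; ω_rod = −rω cosθ/√(L²−r²sin²θ) = +20.238 rad/s.
V_P = V_A + ω_rod × AP, with AP = 0.0788 m along the rod.
Components: V_Px = −rω sinθ − a·ω_rod·sinφ = -6.6346 m/s;  V_Py = rω cosθ + a·ω_rod·cosφ = -2.7453 m/s.
|V_P| = √(V_Px² + V_Py²) = 7.1801 m/s.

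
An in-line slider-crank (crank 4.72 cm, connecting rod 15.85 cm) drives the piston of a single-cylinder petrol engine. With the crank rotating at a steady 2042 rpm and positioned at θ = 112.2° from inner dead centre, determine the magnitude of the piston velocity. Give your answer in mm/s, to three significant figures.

8250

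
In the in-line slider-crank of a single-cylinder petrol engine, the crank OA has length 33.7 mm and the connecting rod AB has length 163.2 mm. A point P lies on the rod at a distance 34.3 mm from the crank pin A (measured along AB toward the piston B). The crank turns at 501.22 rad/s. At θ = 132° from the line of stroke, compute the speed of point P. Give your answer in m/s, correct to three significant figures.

15.1

ω = 501.2 rad/s.  Crank-pin speed |V_A| = rω = 16.891 m/s, perpendicular to OA.
Rod angle: sinφ = −(r/L) sinθ ⇒ φ = -8.827°; ω_rod = −rω cosθ/√(L²−r²sin²θ) = +70.085 rad/s.
V_P = V_A + ω_rod × AP, with AP = 0.0343 m along the rod.
Components: V_Px = −rω sinθ − a·ω_rod·sinφ = -12.184 m/s;  V_Py = rω cosθ + a·ω_rod·cosφ = -8.9269 m/s.
|V_P| = √(V_Px² + V_Py²) = 15.104 m/s.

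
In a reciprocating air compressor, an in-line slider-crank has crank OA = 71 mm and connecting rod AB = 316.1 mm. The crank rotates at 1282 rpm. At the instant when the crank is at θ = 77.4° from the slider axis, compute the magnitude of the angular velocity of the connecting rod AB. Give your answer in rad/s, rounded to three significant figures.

6.74

ω = 134.3 rad/s (converted from 1282 rpm).
The rod makes angle φ with the slider axis where L sinφ = r sinθ; differentiating, L cosφ·φ̇ = r ω cosθ.
L cosφ = √(L² − r² sin²θ) = 0.30841 m.
|ω_rod| = r ω |cosθ| / √(L² − r² sin²θ) = 0.071·134.3·0.21814/0.30841 = 6.7419 rad/s.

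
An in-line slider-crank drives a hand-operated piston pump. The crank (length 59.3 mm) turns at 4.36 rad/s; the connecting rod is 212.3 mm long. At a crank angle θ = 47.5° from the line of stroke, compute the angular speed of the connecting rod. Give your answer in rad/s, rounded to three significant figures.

0.841

ω = 4.36 rad/s
The rod makes angle φ with the slider axis where L sinφ = r sinθ; differentiating, L cosφ·φ̇ = r ω cosθ.
L cosφ = √(L² − r² sin²θ) = 0.20775 m.
|ω_rod| = r ω |cosθ| / √(L² − r² sin²θ) = 0.0593·4.36·0.67559/0.20775 = 0.84078 rad/s.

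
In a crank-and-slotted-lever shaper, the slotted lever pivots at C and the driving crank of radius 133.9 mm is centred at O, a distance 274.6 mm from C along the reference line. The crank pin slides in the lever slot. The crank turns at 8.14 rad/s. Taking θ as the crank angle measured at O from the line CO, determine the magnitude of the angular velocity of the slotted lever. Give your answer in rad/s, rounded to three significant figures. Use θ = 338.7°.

2.62

ω = 8.14 rad/s
Crank pin A relative to C: A = (d + r cosθ, r sinθ); lever angle φ = atan2(r sinθ, d + r cosθ).
Differentiating tanφ: φ̇ = rω(d cosθ + r)/(d² + r² + 2dr cosθ).
d² + r² + 2dr cosθ = |CA|² = 0.161849 m²;  d cosθ + r = +0.38974 m.
|ω_lever| = |0.1339·8.14·+0.38974| / 0.161849 = 2.6247 rad/s.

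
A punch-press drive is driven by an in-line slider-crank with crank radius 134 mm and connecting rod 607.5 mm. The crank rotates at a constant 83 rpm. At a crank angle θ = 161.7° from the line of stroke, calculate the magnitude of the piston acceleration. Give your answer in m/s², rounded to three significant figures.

7.80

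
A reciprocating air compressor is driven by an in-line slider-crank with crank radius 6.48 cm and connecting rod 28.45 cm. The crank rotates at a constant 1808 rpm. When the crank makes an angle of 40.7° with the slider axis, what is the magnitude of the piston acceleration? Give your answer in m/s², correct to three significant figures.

1850

ω = 2π·1808/60 = 189.3 rad/s
x(θ) = r cosθ + √(L² − r² sin²θ); with ω constant, a = ω²·d²x/dθ².
d²x/dθ² = −r cosθ − r²(cos2θ)/√u − r⁴ sin²2θ/(4u^{3/2}),  u = L² − r² sin²θ = 0.0791547 m².
Substituting r = 0.0648 m, L = 0.2845 m, θ = 40.7°: d²x/dθ² = -0.051552 m.
a = ω²·d²x/dθ² = (189.3)²·(-0.051552) = -1848 m/s²;  |a| = 1848 m/s².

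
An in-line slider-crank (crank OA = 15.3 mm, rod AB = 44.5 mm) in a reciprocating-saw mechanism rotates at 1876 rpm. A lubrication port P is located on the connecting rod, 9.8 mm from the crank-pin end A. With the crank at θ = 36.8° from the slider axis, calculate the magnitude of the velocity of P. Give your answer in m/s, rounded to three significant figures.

ω = 196.5 rad/s.  Crank-pin speed |V_A| = rω = 3.0058 m/s, perpendicular to OA.
Rod angle: sinφ = −(r/L) sinθ ⇒ φ = -11.885°; ω_rod = −rω cosθ/√(L²−r²sin²θ) = -55.27 rad/s.
V_P = V_A + ω_rod × AP, with AP = 0.0098 m along the rod.
Components: V_Px = −rω sinθ − a·ω_rod·sinφ = -1.9121 m/s;  V_Py = rω cosθ + a·ω_rod·cosφ = +1.8768 m/s.
|V_P| = √(V_Px² + V_Py²) = 2.6792 m/s.

2.68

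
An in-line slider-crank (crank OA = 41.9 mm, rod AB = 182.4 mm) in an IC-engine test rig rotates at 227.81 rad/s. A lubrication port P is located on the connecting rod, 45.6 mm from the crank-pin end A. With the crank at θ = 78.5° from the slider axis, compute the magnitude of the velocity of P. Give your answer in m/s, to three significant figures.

9.57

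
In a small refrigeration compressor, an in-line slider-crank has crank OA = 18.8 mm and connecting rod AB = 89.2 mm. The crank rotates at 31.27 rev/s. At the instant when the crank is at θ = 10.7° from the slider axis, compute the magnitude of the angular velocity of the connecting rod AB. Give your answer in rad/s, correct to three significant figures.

ω = 196.5 rad/s (converted from 31.27 rev/s).
The rod makes angle φ with the slider axis where L sinφ = r sinθ; differentiating, L cosφ·φ̇ = r ω cosθ.
L cosφ = √(L² − r² sin²θ) = 0.089132 m.
|ω_rod| = r ω |cosθ| / √(L² − r² sin²θ) = 0.0188·196.5·0.98261/0.089132 = 40.721 rad/s.

40.7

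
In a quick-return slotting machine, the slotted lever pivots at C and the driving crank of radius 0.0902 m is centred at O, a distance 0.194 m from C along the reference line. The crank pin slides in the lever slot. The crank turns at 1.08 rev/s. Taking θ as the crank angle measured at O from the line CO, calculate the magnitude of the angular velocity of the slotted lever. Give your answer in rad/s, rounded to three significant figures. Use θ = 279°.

ω = 6.786 rad/s (from 1.08 rev/s).
Crank pin A relative to C: A = (d + r cosθ, r sinθ); lever angle φ = atan2(r sinθ, d + r cosθ).
Differentiating tanφ: φ̇ = rω(d cosθ + r)/(d² + r² + 2dr cosθ).
d² + r² + 2dr cosθ = |CA|² = 0.0512469 m²;  d cosθ + r = +0.12055 m.
|ω_lever| = |0.0902·6.786·+0.12055| / 0.0512469 = 1.4398 rad/s.

1.44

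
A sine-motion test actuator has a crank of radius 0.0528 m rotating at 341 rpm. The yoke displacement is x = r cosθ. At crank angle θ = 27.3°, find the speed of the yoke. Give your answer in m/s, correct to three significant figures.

0.865

ω = 35.71 rad/s (from 341 rpm).
x = r cosθ ⇒ ẋ = −rω sinθ.
|v| = rω|sinθ| = 0.0528·35.71·|sin 27.3°| = 0.86476 m/s.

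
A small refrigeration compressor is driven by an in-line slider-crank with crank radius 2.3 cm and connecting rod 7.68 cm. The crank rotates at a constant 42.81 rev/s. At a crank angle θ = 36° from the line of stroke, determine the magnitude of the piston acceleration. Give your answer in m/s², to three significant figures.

ω = 2π·42.8 = 269 rad/s
x(θ) = r cosθ + √(L² − r² sin²θ); with ω constant, a = ω²·d²x/dθ².
d²x/dθ² = −r cosθ − r²(cos2θ)/√u − r⁴ sin²2θ/(4u^{3/2}),  u = L² − r² sin²θ = 0.00571547 m².
Substituting r = 0.023 m, L = 0.0768 m, θ = 36°: d²x/dθ² = -0.020916 m.
a = ω²·d²x/dθ² = (269)²·(-0.020916) = -1513.3 m/s²;  |a| = 1513.3 m/s².

1510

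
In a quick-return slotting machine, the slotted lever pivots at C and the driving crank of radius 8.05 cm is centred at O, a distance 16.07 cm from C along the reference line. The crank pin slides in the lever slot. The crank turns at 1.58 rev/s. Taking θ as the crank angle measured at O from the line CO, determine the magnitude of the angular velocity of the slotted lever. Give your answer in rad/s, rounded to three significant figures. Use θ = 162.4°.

ω = 9.927 rad/s (from 1.58 rev/s).
Crank pin A relative to C: A = (d + r cosθ, r sinθ); lever angle φ = atan2(r sinθ, d + r cosθ).
Differentiating tanφ: φ̇ = rω(d cosθ + r)/(d² + r² + 2dr cosθ).
d² + r² + 2dr cosθ = |CA|² = 0.00764312 m²;  d cosθ + r = -0.072678 m.
|ω_lever| = |0.0805·9.927·-0.072678| / 0.00764312 = 7.5991 rad/s.

7.60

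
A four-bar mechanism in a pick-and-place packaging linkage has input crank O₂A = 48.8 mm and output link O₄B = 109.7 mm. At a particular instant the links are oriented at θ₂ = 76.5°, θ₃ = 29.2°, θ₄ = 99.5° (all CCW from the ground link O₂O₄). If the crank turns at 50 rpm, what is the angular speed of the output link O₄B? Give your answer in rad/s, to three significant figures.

1.82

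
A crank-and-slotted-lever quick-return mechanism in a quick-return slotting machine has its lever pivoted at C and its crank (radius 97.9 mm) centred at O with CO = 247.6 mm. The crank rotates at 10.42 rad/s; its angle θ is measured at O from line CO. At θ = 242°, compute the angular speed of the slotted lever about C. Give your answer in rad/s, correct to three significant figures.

ω = 10.42 rad/s
Crank pin A relative to C: A = (d + r cosθ, r sinθ); lever angle φ = atan2(r sinθ, d + r cosθ).
Differentiating tanφ: φ̇ = rω(d cosθ + r)/(d² + r² + 2dr cosθ).
d² + r² + 2dr cosθ = |CA|² = 0.0481302 m²;  d cosθ + r = -0.018341 m.
|ω_lever| = |0.0979·10.42·-0.018341| / 0.0481302 = 0.38874 rad/s.

0.389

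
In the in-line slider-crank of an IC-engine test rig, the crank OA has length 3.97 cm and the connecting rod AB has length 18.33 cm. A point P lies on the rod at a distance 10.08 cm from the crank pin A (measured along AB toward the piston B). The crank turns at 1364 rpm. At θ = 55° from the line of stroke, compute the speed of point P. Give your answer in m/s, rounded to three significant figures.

ω = 142.8 rad/s.  Crank-pin speed |V_A| = rω = 5.6707 m/s, perpendicular to OA.
Rod angle: sinφ = −(r/L) sinθ ⇒ φ = -10.219°; ω_rod = −rω cosθ/√(L²−r²sin²θ) = -18.03 rad/s.
V_P = V_A + ω_rod × AP, with AP = 0.1008 m along the rod.
Components: V_Px = −rω sinθ − a·ω_rod·sinφ = -4.9676 m/s;  V_Py = rω cosθ + a·ω_rod·cosφ = +1.4639 m/s.
|V_P| = √(V_Px² + V_Py²) = 5.1788 m/s.

5.18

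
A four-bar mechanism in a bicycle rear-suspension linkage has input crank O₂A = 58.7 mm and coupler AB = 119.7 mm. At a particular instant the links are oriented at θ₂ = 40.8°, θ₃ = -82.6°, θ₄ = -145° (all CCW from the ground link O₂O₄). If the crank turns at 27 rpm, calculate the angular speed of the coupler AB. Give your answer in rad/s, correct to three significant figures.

ω₂ = 2.827 rad/s (from 27 rpm).
Differentiating the loop-closure r₂e^{iθ₂}+r₃e^{iθ₃}=r₁+r₄e^{iθ₄} gives r₂ω₂e^{iθ₂}+r₃ω₃e^{iθ₃}=r₄ω₄e^{iθ₄}.
Eliminating the other unknown: ω₃ = r₂ω₂ sin(θ₄−θ₂) / [r₃ sin(θ₃−θ₄)].
Numerator sine = +0.10106; denominator sine = +0.88620.
Result = 0.0587·2.827·(+0.10106) / (0.1197·(+0.88620)) = +0.15811 rad/s; magnitude 0.15811 rad/s.

0.158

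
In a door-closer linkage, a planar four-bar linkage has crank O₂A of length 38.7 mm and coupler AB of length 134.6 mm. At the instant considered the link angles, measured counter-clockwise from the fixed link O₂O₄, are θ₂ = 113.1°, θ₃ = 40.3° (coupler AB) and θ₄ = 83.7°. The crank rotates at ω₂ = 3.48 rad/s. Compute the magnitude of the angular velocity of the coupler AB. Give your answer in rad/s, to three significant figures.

ω₂ = 3.48 rad/s
Differentiating the loop-closure r₂e^{iθ₂}+r₃e^{iθ₃}=r₁+r₄e^{iθ₄} gives r₂ω₂e^{iθ₂}+r₃ω₃e^{iθ₃}=r₄ω₄e^{iθ₄}.
Eliminating the other unknown: ω₃ = r₂ω₂ sin(θ₄−θ₂) / [r₃ sin(θ₃−θ₄)].
Numerator sine = -0.49090; denominator sine = -0.68709.
Result = 0.0387·3.48·(-0.49090) / (0.1346·(-0.68709)) = +0.71487 rad/s; magnitude 0.71487 rad/s.

0.715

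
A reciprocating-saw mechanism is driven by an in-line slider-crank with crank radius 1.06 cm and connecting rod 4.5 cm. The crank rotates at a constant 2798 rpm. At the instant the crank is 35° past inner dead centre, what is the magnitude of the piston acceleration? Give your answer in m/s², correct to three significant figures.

ω = 2π·2798/60 = 293 rad/s
x(θ) = r cosθ + √(L² − r² sin²θ); with ω constant, a = ω²·d²x/dθ².
d²x/dθ² = −r cosθ − r²(cos2θ)/√u − r⁴ sin²2θ/(4u^{3/2}),  u = L² − r² sin²θ = 0.00198803 m².
Substituting r = 0.0106 m, L = 0.045 m, θ = 35°: d²x/dθ² = -0.0095763 m.
a = ω²·d²x/dθ² = (293)²·(-0.0095763) = -822.15 m/s²;  |a| = 822.15 m/s².

822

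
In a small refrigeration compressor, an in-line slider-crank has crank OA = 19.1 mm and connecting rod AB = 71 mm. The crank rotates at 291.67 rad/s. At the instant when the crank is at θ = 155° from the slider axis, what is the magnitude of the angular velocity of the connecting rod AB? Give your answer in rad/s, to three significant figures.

71.6

ω = 291.7 rad/s
The rod makes angle φ with the slider axis where L sinφ = r sinθ; differentiating, L cosφ·φ̇ = r ω cosθ.
L cosφ = √(L² − r² sin²θ) = 0.07054 m.
|ω_rod| = r ω |cosθ| / √(L² − r² sin²θ) = 0.0191·291.7·0.90631/0.07054 = 71.576 rad/s.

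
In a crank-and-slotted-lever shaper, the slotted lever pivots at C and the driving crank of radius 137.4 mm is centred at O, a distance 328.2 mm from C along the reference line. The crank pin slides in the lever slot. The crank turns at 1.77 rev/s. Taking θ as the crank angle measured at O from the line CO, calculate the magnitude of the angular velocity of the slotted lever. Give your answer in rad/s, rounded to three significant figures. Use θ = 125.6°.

1.11

ω = 11.12 rad/s (from 1.77 rev/s).
Crank pin A relative to C: A = (d + r cosθ, r sinθ); lever angle φ = atan2(r sinθ, d + r cosθ).
Differentiating tanφ: φ̇ = rω(d cosθ + r)/(d² + r² + 2dr cosθ).
d² + r² + 2dr cosθ = |CA|² = 0.0740927 m²;  d cosθ + r = -0.053653 m.
|ω_lever| = |0.1374·11.12·-0.053653| / 0.0740927 = 1.1065 rad/s.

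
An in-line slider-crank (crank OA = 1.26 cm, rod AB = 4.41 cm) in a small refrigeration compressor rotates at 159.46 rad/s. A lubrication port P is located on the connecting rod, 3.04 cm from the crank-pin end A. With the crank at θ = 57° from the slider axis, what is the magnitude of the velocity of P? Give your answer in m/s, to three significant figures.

1.90

ω = 159.5 rad/s.  Crank-pin speed |V_A| = rω = 2.0092 m/s, perpendicular to OA.
Rod angle: sinφ = −(r/L) sinθ ⇒ φ = -13.864°; ω_rod = −rω cosθ/√(L²−r²sin²θ) = -25.558 rad/s.
V_P = V_A + ω_rod × AP, with AP = 0.0304 m along the rod.
Components: V_Px = −rω sinθ − a·ω_rod·sinφ = -1.8712 m/s;  V_Py = rω cosθ + a·ω_rod·cosφ = +0.33995 m/s.
|V_P| = √(V_Px² + V_Py²) = 1.9019 m/s.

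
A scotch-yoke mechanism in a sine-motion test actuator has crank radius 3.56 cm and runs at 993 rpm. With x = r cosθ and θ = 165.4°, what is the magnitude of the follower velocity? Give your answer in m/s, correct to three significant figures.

ω = 104 rad/s (from 993 rpm).
x = r cosθ ⇒ ẋ = −rω sinθ.
|v| = rω|sinθ| = 0.0356·104·|sin 165.4°| = 0.93314 m/s.

0.933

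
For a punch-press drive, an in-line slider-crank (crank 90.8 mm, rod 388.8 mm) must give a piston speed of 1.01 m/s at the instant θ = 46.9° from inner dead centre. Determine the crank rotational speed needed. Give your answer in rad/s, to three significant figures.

For an in-line slider-crank, |v_piston| = rω|sinθ|·[1 + r cosθ/√(L² − r² sin²θ)].
With r = 0.0908 m, L = 0.3888 m, θ = 46.9°: the bracketed kinematic factor |dx/dθ| = 0.077035 m.
ω = v/|dx/dθ| = 1.01/0.077035 = 13.111 rad/s.

13.1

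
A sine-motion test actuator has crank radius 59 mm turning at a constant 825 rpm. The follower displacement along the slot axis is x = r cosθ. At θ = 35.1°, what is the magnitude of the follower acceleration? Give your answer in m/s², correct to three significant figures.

360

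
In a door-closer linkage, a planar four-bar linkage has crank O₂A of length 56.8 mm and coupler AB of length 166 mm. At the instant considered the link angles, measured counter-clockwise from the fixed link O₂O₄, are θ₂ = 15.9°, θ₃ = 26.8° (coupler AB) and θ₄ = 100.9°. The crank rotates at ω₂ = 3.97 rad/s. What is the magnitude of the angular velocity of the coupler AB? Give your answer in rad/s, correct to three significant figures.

ω₂ = 3.97 rad/s
Differentiating the loop-closure r₂e^{iθ₂}+r₃e^{iθ₃}=r₁+r₄e^{iθ₄} gives r₂ω₂e^{iθ₂}+r₃ω₃e^{iθ₃}=r₄ω₄e^{iθ₄}.
Eliminating the other unknown: ω₃ = r₂ω₂ sin(θ₄−θ₂) / [r₃ sin(θ₃−θ₄)].
Numerator sine = +0.99619; denominator sine = -0.96174.
Result = 0.0568·3.97·(+0.99619) / (0.166·(-0.96174)) = -1.4071 rad/s; magnitude 1.4071 rad/s.

1.41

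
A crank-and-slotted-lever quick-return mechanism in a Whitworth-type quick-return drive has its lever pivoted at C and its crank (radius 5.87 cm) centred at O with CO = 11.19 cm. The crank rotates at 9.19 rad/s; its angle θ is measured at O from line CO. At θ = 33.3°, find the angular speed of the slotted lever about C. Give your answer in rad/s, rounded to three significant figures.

ω = 9.19 rad/s
Crank pin A relative to C: A = (d + r cosθ, r sinθ); lever angle φ = atan2(r sinθ, d + r cosθ).
Differentiating tanφ: φ̇ = rω(d cosθ + r)/(d² + r² + 2dr cosθ).
d² + r² + 2dr cosθ = |CA|² = 0.0269474 m²;  d cosθ + r = +0.15223 m.
|ω_lever| = |0.0587·9.19·+0.15223| / 0.0269474 = 3.0474 rad/s.

3.05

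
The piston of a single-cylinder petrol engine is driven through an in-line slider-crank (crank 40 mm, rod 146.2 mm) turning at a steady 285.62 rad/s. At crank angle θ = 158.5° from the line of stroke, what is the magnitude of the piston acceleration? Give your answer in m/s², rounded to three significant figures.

ω = 285.6 rad/s
x(θ) = r cosθ + √(L² − r² sin²θ); with ω constant, a = ω²·d²x/dθ².
d²x/dθ² = −r cosθ − r²(cos2θ)/√u − r⁴ sin²2θ/(4u^{3/2}),  u = L² − r² sin²θ = 0.0211595 m².
Substituting r = 0.04 m, L = 0.1462 m, θ = 158.5°: d²x/dθ² = +0.029076 m.
a = ω²·d²x/dθ² = (285.6)²·(+0.029076) = +2371.9 m/s²;  |a| = 2371.9 m/s².

2370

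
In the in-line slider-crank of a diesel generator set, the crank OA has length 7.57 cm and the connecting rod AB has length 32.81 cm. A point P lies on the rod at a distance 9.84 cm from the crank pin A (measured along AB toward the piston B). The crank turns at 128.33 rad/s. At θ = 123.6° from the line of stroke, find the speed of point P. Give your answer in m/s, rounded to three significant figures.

8.64

ω = 128.3 rad/s.  Crank-pin speed |V_A| = rω = 9.7146 m/s, perpendicular to OA.
Rod angle: sinφ = −(r/L) sinθ ⇒ φ = -11.080°; ω_rod = −rω cosθ/√(L²−r²sin²θ) = +16.696 rad/s.
V_P = V_A + ω_rod × AP, with AP = 0.0984 m along the rod.
Components: V_Px = −rω sinθ − a·ω_rod·sinφ = -7.7758 m/s;  V_Py = rω cosθ + a·ω_rod·cosφ = -3.7637 m/s.
|V_P| = √(V_Px² + V_Py²) = 8.6387 m/s.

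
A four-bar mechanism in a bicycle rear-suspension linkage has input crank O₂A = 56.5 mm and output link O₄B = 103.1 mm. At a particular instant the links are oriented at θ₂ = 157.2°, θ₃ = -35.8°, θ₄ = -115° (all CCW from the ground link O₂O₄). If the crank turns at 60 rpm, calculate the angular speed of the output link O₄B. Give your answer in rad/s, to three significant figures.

ω₂ = 6.283 rad/s (from 60 rpm).
Differentiating the loop-closure r₂e^{iθ₂}+r₃e^{iθ₃}=r₁+r₄e^{iθ₄} gives r₂ω₂e^{iθ₂}+r₃ω₃e^{iθ₃}=r₄ω₄e^{iθ₄}.
Eliminating the other unknown: ω₄ = r₂ω₂ sin(θ₂−θ₃) / [r₄ sin(θ₄−θ₃)].
Numerator sine = -0.22495; denominator sine = -0.98229.
Result = 0.0565·6.283·(-0.22495) / (0.1031·(-0.98229)) = +0.78853 rad/s; magnitude 0.78853 rad/s.

0.789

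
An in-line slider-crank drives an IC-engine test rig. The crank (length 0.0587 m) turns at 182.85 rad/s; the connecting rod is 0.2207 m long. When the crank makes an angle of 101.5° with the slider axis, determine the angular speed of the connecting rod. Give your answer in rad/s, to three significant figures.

10.0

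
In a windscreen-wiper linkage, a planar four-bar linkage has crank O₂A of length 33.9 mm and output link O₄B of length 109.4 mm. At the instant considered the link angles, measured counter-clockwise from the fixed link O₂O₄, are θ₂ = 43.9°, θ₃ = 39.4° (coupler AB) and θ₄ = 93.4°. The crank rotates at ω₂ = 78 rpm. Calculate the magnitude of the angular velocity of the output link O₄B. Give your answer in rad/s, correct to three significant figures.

ω₂ = 8.168 rad/s (from 78 rpm).
Differentiating the loop-closure r₂e^{iθ₂}+r₃e^{iθ₃}=r₁+r₄e^{iθ₄} gives r₂ω₂e^{iθ₂}+r₃ω₃e^{iθ₃}=r₄ω₄e^{iθ₄}.
Eliminating the other unknown: ω₄ = r₂ω₂ sin(θ₂−θ₃) / [r₄ sin(θ₄−θ₃)].
Numerator sine = +0.07846; denominator sine = +0.80902.
Result = 0.0339·8.168·(+0.07846) / (0.1094·(+0.80902)) = +0.24547 rad/s; magnitude 0.24547 rad/s.

0.245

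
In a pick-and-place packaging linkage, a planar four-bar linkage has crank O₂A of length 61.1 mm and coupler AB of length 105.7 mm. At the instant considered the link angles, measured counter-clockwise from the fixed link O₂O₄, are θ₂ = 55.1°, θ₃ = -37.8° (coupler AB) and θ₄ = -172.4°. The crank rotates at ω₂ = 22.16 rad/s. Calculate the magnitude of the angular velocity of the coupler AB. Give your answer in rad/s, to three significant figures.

13.3

ω₂ = 22.16 rad/s
Differentiating the loop-closure r₂e^{iθ₂}+r₃e^{iθ₃}=r₁+r₄e^{iθ₄} gives r₂ω₂e^{iθ₂}+r₃ω₃e^{iθ₃}=r₄ω₄e^{iθ₄}.
Eliminating the other unknown: ω₃ = r₂ω₂ sin(θ₄−θ₂) / [r₃ sin(θ₃−θ₄)].
Numerator sine = +0.73728; denominator sine = +0.71203.
Result = 0.0611·22.16·(+0.73728) / (0.1057·(+0.71203)) = +13.264 rad/s; magnitude 13.264 rad/s.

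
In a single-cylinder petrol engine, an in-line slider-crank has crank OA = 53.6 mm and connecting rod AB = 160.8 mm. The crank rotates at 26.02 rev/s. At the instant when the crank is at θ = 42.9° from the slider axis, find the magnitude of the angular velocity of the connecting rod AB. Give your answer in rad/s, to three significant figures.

ω = 163.5 rad/s (converted from 26.02 rev/s).
The rod makes angle φ with the slider axis where L sinφ = r sinθ; differentiating, L cosφ·φ̇ = r ω cosθ.
L cosφ = √(L² − r² sin²θ) = 0.15661 m.
|ω_rod| = r ω |cosθ| / √(L² − r² sin²θ) = 0.0536·163.5·0.73254/0.15661 = 40.99 rad/s.

41.0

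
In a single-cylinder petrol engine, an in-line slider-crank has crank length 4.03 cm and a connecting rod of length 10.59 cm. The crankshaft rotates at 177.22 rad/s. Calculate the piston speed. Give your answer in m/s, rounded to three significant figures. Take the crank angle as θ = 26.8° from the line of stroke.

ω = 177.2 rad/s
For an in-line slider-crank, x = r cosθ + √(L² − r² sin²θ), so v = −rω sinθ·[1 + r cosθ/√(L² − r² sin²θ)].
With r = 0.0403 m, L = 0.1059 m, θ = 26.8°: √(L² − r² sin²θ) = 0.10433 m.
v = −0.0403·177.2·0.45088·[1 + 0.0403·0.89259/0.10433] = -4.3304 m/s.
|v| = 4.3304 m/s.

4.33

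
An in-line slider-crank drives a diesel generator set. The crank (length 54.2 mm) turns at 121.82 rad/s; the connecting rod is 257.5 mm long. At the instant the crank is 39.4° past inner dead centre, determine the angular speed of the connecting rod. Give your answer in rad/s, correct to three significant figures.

20.0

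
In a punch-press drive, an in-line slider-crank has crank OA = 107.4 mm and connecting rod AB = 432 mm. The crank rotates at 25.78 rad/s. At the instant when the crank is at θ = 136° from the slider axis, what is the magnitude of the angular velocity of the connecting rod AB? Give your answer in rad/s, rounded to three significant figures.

4.68

ω = 25.78 rad/s
The rod makes angle φ with the slider axis where L sinφ = r sinθ; differentiating, L cosφ·φ̇ = r ω cosθ.
L cosφ = √(L² − r² sin²θ) = 0.42551 m.
|ω_rod| = r ω |cosθ| / √(L² − r² sin²θ) = 0.1074·25.78·0.71934/0.42551 = 4.6807 rad/s.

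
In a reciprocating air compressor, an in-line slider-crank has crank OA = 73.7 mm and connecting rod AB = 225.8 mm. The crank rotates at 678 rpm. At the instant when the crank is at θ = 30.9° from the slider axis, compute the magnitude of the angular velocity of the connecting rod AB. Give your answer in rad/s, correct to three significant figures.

20.2

ω = 71 rad/s (converted from 678 rpm).
The rod makes angle φ with the slider axis where L sinφ = r sinθ; differentiating, L cosφ·φ̇ = r ω cosθ.
L cosφ = √(L² − r² sin²θ) = 0.22261 m.
|ω_rod| = r ω |cosθ| / √(L² − r² sin²θ) = 0.0737·71·0.85806/0.22261 = 20.17 rad/s.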